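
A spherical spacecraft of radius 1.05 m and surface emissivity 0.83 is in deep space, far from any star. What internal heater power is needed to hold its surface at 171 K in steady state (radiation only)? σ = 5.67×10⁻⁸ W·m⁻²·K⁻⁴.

P = εσ·4πr²·T⁴.
4πr² = 13.85 m²; T⁴ = 8.550×10⁸ K⁴.
P = 0.83·5.67×10⁻⁸·13.85·8.550×10⁸.

P ≈ 557 W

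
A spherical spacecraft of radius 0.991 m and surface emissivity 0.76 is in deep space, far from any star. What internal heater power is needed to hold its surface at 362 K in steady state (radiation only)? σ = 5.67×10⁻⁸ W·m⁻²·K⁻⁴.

P = εσ·4πr²·T⁴.
4πr² = 12.34 m²; T⁴ = 1.717×10¹⁰ K⁴.
P = 0.76·5.67×10⁻⁸·12.34·1.717×10¹⁰.

P ≈ 9130 W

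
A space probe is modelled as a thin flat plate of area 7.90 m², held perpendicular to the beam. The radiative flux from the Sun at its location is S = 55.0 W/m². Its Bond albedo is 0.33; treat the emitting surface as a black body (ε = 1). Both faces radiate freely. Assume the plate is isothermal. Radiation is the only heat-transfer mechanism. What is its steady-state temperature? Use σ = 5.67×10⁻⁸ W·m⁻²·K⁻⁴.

At equilibrium, absorbed power = emitted power.
Absorbing cross-section = A = 7.900 m²; emitting surface = 2A = 15.80 m² (ratio 2).
(1−a)S·A_cross = εσ·A_surf·T⁴  ⇒  T⁴ = (1−a)S/(2σ).
T⁴ = 0.670·55.0/(2·5.67×10⁻⁸) = 3.250×10⁸ K⁴.
T = (3.250×10⁸)^(1/4).

T ≈ 134 K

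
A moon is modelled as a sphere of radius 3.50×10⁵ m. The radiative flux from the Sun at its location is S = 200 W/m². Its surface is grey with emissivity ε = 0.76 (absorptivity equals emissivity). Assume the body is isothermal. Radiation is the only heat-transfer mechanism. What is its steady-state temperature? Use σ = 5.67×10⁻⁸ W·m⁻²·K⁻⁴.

At equilibrium, absorbed power = emitted power.
Absorbing cross-section = πr² = 3.848×10¹¹ m²; emitting surface = 4πr² = 1.539×10¹² m² (ratio 4).
εS·A_cross = εσ·A_surf·T⁴  ⇒  T⁴ = S/(4σ)   (ε cancels).
T⁴ = 200/(4·5.67×10⁻⁸) = 8.818×10⁸ K⁴.
T = (8.818×10⁸)^(1/4).

T ≈ 172 K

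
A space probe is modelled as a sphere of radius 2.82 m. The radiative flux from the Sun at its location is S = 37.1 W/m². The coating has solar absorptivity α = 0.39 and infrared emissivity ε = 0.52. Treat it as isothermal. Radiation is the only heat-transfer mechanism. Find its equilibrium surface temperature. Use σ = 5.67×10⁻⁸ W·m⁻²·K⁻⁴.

At equilibrium, absorbed power = emitted power.
Absorbing cross-section = πr² = 24.98 m²; emitting surface = 4πr² = 99.93 m² (ratio 4).
αS·A_cross = εσ·A_surf·T⁴  ⇒  T⁴ = αS/(ε·4σ).
T⁴ = 0.390·37.1/(0.52·4·5.67×10⁻⁸) = 1.227×10⁸ K⁴.
T = (1.227×10⁸)^(1/4).

T ≈ 105 K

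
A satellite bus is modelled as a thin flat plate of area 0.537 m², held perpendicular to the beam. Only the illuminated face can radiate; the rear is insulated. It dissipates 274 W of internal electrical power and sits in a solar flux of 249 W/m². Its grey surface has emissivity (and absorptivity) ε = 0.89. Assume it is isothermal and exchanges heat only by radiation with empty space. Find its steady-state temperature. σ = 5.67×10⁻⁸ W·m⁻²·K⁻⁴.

At steady state, absorbed solar power + internal power = radiated power.
Absorbed: α·S·A_cross = 0.89·249·0.5370 = 119.0 W (cross-section A).
Total input = 119.0 + 274 = 393.0 W.
Radiated: εσ·A_surf·T⁴ with A_surf = A = 0.5370 m².
T⁴ = 393.0/(0.89·5.67×10⁻⁸·0.5370) = 1.450×10¹⁰ K⁴.

T ≈ 347 K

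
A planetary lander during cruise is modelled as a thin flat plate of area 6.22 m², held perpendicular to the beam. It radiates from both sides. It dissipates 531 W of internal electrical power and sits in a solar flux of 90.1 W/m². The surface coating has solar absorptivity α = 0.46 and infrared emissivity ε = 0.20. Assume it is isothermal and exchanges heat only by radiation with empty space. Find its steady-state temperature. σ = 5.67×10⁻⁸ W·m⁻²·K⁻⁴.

T ≈ 273 K

At steady state, absorbed solar power + internal power = radiated power.
Absorbed: α·S·A_cross = 0.46·90.1·6.220 = 257.8 W (cross-section A).
Total input = 257.8 + 531 = 788.8 W.
Radiated: εσ·A_surf·T⁴ with A_surf = 2A = 12.44 m².
T⁴ = 788.8/(0.20·5.67×10⁻⁸·12.44) = 5.592×10⁹ K⁴.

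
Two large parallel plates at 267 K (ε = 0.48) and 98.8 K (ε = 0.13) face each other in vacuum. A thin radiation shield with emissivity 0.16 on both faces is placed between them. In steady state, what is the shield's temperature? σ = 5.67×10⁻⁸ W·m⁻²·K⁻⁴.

T_s ≈ 239 K

In steady state the net flux on the hot side equals that on the cold side.
σ(T₁⁴−T_s⁴)/D₁ = σ(T_s⁴−T₂⁴)/D₂, with D₁ = 1/ε₁+1/ε_s−1 = 7.333, D₂ = 1/ε_s+1/ε₂−1 = 12.94.
Solve for T_s⁴: T_s⁴ = (D₂·T₁⁴ + D₁·T₂⁴)/(D₁+D₂) = 3.278×10⁹ K⁴.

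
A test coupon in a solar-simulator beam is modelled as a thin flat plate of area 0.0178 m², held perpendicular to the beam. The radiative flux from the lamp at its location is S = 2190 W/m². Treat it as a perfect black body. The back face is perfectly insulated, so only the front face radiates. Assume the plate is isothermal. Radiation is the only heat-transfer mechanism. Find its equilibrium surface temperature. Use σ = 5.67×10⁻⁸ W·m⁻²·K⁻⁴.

At equilibrium, absorbed power = emitted power.
Absorbing cross-section = A = 0.01780 m²; emitting surface = A = 0.01780 m² (ratio 1).
S·A_cross = εσ·A_surf·T⁴  ⇒  T⁴ = S/(1σ).
T⁴ = 1.00·2190/(1·5.67×10⁻⁸) = 3.862×10¹⁰ K⁴.
T = (3.862×10¹⁰)^(1/4).

T ≈ 443 K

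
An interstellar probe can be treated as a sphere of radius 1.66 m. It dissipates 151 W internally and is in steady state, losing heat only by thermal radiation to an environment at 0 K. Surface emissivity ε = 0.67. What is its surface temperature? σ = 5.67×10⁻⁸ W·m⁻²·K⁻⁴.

T ≈ 104 K

Steady state: internal power = radiated power, P = εσA T⁴.
Radiating area A = 4πr² = 34.63 m².
T⁴ = P/(εσA) = 151/(0.67·5.67×10⁻⁸·34.63) = 1.148×10⁸ K⁴.
T = (1.148×10⁸)^(1/4).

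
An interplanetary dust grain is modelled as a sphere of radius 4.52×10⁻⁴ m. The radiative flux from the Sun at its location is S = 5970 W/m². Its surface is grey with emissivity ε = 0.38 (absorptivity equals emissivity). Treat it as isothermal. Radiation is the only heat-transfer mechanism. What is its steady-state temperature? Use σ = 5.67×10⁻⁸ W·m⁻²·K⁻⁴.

T ≈ 403 K

At equilibrium, absorbed power = emitted power.
Absorbing cross-section = πr² = 6.418×10⁻⁷ m²; emitting surface = 4πr² = 2.567×10⁻⁶ m² (ratio 4).
εS·A_cross = εσ·A_surf·T⁴  ⇒  T⁴ = S/(4σ)   (ε cancels).
T⁴ = 5970/(4·5.67×10⁻⁸) = 2.632×10¹⁰ K⁴.
T = (2.632×10¹⁰)^(1/4).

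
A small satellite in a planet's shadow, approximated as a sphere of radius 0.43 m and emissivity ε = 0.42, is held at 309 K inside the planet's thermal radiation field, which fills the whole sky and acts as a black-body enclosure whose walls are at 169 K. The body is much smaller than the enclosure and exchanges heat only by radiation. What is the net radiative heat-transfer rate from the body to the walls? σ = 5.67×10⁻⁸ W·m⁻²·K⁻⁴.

P_net ≈ 459 W

For a small grey body in a large enclosure: P_net = εσA(T_body⁴ − T_wall⁴).
A = 4πr² = 2.324 m²; T_body⁴ − T_wall⁴ = 9.117×10⁹ − 8.157×10⁸ = 8.301×10⁹ K⁴.
|P_net| = 0.42·5.67×10⁻⁸·2.324·8.301×10⁹.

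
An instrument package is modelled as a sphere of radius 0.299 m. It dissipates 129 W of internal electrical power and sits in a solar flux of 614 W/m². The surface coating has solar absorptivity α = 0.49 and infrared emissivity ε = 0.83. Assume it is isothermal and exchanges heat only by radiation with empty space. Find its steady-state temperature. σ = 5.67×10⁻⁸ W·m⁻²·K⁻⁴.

At steady state, absorbed solar power + internal power = radiated power.
Absorbed: α·S·A_cross = 0.49·614·0.2809 = 84.50 W (cross-section πr²).
Total input = 84.50 + 129 = 213.5 W.
Radiated: εσ·A_surf·T⁴ with A_surf = 4πr² = 1.123 m².
T⁴ = 213.5/(0.83·5.67×10⁻⁸·1.123) = 4.038×10⁹ K⁴.

T ≈ 252 K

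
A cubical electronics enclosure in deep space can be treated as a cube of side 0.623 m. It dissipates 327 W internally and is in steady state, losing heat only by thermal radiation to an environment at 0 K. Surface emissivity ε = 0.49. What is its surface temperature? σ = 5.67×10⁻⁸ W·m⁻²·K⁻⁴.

Steady state: internal power = radiated power, P = εσA T⁴.
Radiating area A = 6L² = 2.329 m².
T⁴ = P/(εσA) = 327/(0.49·5.67×10⁻⁸·2.329) = 5.054×10⁹ K⁴.
T = (5.054×10⁹)^(1/4).

T ≈ 267 K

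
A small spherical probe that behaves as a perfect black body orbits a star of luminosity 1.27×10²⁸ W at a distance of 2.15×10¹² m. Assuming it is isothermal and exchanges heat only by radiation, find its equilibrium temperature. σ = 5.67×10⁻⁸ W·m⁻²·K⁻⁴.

T ≈ 176 K

First find the stellar flux at distance d: S = L/(4πd²) = 1.27×10²⁸/(4π·(2.15×10¹²)²) = 218.6 W/m².
For an isothermal sphere, absorbed (1−a)S·πr² = emitted σ·4πr²·T⁴, so T⁴ = (1−a)S/(4σ).
T⁴ = 1.00·218.6/(4·5.67×10⁻⁸) = 9.640×10⁸ K⁴.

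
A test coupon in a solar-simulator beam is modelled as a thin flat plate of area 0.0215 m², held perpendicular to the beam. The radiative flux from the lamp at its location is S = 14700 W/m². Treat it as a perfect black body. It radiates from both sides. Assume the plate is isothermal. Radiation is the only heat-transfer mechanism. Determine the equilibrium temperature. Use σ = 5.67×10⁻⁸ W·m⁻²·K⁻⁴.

T ≈ 600 K

At equilibrium, absorbed power = emitted power.
Absorbing cross-section = A = 0.02150 m²; emitting surface = 2A = 0.04300 m² (ratio 2).
S·A_cross = εσ·A_surf·T⁴  ⇒  T⁴ = S/(2σ).
T⁴ = 1.00·14700/(2·5.67×10⁻⁸) = 1.296×10¹¹ K⁴.
T = (1.296×10¹¹)^(1/4).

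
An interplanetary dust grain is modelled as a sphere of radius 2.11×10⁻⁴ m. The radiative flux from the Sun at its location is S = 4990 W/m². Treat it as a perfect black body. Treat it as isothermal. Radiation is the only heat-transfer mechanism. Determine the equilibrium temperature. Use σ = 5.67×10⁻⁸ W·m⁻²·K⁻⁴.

At equilibrium, absorbed power = emitted power.
Absorbing cross-section = πr² = 1.399×10⁻⁷ m²; emitting surface = 4πr² = 5.595×10⁻⁷ m² (ratio 4).
S·A_cross = εσ·A_surf·T⁴  ⇒  T⁴ = S/(4σ).
T⁴ = 1.00·4990/(4·5.67×10⁻⁸) = 2.200×10¹⁰ K⁴.
T = (2.200×10¹⁰)^(1/4).

T ≈ 385 K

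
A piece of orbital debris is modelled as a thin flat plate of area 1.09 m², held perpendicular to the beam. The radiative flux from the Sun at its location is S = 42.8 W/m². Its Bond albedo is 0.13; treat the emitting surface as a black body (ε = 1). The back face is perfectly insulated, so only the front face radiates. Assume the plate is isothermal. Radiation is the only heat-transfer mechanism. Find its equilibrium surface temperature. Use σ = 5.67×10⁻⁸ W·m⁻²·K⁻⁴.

T ≈ 160 K

At equilibrium, absorbed power = emitted power.
Absorbing cross-section = A = 1.090 m²; emitting surface = A = 1.090 m² (ratio 1).
(1−a)S·A_cross = εσ·A_surf·T⁴  ⇒  T⁴ = (1−a)S/(1σ).
T⁴ = 0.870·42.8/(1·5.67×10⁻⁸) = 6.567×10⁸ K⁴.
T = (6.567×10⁸)^(1/4).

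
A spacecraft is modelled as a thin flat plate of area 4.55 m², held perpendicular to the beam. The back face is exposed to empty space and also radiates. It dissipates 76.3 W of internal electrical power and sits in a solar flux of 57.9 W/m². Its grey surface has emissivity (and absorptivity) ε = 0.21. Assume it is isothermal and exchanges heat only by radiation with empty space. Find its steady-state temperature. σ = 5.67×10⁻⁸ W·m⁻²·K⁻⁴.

T ≈ 187 K

At steady state, absorbed solar power + internal power = radiated power.
Absorbed: α·S·A_cross = 0.21·57.9·4.550 = 55.32 W (cross-section A).
Total input = 55.32 + 76.3 = 131.6 W.
Radiated: εσ·A_surf·T⁴ with A_surf = 2A = 9.100 m².
T⁴ = 131.6/(0.21·5.67×10⁻⁸·9.100) = 1.215×10⁹ K⁴.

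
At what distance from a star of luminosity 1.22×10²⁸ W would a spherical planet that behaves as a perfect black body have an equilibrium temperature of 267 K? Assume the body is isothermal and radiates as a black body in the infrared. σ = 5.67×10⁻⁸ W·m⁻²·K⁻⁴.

d ≈ 9.18×10¹¹ m

For an isothermal black-emitting sphere, (1−a)S·πr² = σ·4πr²·T⁴ ⇒ S = 4σT⁴/(1−a).
S = 4·5.67×10⁻⁸·(267)⁴/1.00 = 1153 W/m².
Flux falls as S = L/(4πd²), so d = √(L/(4πS)) = √(1.22×10²⁸/(4π·1153)).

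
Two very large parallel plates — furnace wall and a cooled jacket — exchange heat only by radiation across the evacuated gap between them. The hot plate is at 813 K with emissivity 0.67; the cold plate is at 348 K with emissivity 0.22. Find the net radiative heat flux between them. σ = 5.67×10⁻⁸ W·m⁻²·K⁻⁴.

q ≈ 4750 W/m²

For two infinite grey parallel plates, q = σ(T₁⁴ − T₂⁴)/(1/ε₁ + 1/ε₂ − 1).
T₁⁴ − T₂⁴ = 4.369×10¹¹ − 1.467×10¹⁰ = 4.222×10¹¹ K⁴.
1/ε₁ + 1/ε₂ − 1 = 1.493 + 4.545 − 1 = 5.038.
q = 5.67×10⁻⁸ × 4.222×10¹¹ / 5.038.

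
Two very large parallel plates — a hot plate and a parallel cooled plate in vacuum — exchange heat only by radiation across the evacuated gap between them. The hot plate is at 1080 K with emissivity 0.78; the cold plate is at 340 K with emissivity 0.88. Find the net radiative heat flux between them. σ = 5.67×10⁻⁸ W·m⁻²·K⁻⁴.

q ≈ 53900 W/m²

For two infinite grey parallel plates, q = σ(T₁⁴ − T₂⁴)/(1/ε₁ + 1/ε₂ − 1).
T₁⁴ − T₂⁴ = 1.360×10¹² − 1.336×10¹⁰ = 1.347×10¹² K⁴.
1/ε₁ + 1/ε₂ − 1 = 1.282 + 1.136 − 1 = 1.418.
q = 5.67×10⁻⁸ × 1.347×10¹² / 1.418.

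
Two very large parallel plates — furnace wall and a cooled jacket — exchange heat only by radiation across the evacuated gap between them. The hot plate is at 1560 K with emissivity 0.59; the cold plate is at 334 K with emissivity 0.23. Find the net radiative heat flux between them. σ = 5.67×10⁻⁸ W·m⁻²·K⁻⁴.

q ≈ 66500 W/m²

For two infinite grey parallel plates, q = σ(T₁⁴ − T₂⁴)/(1/ε₁ + 1/ε₂ − 1).
T₁⁴ − T₂⁴ = 5.922×10¹² − 1.244×10¹⁰ = 5.910×10¹² K⁴.
1/ε₁ + 1/ε₂ − 1 = 1.695 + 4.348 − 1 = 5.043.
q = 5.67×10⁻⁸ × 5.910×10¹² / 5.043.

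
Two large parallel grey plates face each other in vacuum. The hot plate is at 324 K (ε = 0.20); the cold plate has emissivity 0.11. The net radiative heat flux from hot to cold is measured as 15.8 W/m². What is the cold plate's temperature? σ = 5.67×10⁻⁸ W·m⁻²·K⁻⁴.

T₂ ≈ 293 K

q = σ(T₁⁴ − T₂⁴)/(1/ε₁ + 1/ε₂ − 1); denominator = 13.09.
T₂⁴ = T₁⁴ − q·(1/ε₁+1/ε₂−1)/σ = 1.102×10¹⁰ − 15.8·13.09/5.67×10⁻⁸
    = 7.372×10⁹ K⁴.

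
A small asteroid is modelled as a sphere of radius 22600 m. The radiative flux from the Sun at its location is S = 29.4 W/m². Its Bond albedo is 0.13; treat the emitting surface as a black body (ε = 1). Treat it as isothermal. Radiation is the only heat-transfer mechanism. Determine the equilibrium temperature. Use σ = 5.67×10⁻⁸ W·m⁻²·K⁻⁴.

T ≈ 103 K

At equilibrium, absorbed power = emitted power.
Absorbing cross-section = πr² = 1.605×10⁹ m²; emitting surface = 4πr² = 6.418×10⁹ m² (ratio 4).
(1−a)S·A_cross = εσ·A_surf·T⁴  ⇒  T⁴ = (1−a)S/(4σ).
T⁴ = 0.870·29.4/(4·5.67×10⁻⁸) = 1.128×10⁸ K⁴.
T = (1.128×10⁸)^(1/4).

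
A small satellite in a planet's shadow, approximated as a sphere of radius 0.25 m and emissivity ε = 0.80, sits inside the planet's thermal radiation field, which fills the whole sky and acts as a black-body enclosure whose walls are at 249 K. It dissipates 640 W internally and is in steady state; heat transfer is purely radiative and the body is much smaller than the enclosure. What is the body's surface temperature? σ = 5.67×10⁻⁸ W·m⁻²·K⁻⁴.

T ≈ 384 K

For a small grey body in a large enclosure, net radiated power = εσA(T⁴ − T_w⁴).
Steady state: P = εσA(T⁴ − T_w⁴) with A = 4πr² = 0.7854 m².
T⁴ = P/(εσA) + T_w⁴ = 640/(0.80·5.67×10⁻⁸·0.7854) + (249)⁴
    = 1.796×10¹⁰ + 3.844×10⁹ = 2.181×10¹⁰ K⁴.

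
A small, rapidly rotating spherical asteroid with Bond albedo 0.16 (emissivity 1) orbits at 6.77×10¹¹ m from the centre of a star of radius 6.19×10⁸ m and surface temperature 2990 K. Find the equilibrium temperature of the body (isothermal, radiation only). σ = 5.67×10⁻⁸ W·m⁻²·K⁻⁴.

T ≈ 61.2 K

The star's surface emits σT_*⁴; at distance d the flux is S = σT_*⁴(R_*/d)².
S = 5.67×10⁻⁸·(2990)⁴·(6.19×10⁸/6.77×10¹¹)² = 3.789 W/m².
For an isothermal sphere T⁴ = (1−a)S/(4σ) = 1.403×10⁷ K⁴.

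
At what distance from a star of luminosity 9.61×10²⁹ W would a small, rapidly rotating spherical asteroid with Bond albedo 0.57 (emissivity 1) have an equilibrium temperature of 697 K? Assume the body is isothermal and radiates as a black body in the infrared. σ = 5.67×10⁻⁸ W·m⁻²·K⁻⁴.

d ≈ 7.84×10¹¹ m

For an isothermal black-emitting sphere, (1−a)S·πr² = σ·4πr²·T⁴ ⇒ S = 4σT⁴/(1−a).
S = 4·5.67×10⁻⁸·(697)⁴/0.430 = 1.245×10⁵ W/m².
Flux falls as S = L/(4πd²), so d = √(L/(4πS)) = √(9.61×10²⁹/(4π·1.245×10⁵)).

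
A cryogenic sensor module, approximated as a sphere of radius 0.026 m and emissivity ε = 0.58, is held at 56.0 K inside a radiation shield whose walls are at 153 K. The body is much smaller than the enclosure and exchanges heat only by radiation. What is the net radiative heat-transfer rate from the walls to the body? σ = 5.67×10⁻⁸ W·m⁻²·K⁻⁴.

P_net ≈ 0.150 W

For a small grey body in a large enclosure: P_net = εσA(T_body⁴ − T_wall⁴).
A = 4πr² = 0.008495 m²; T_body⁴ − T_wall⁴ = 9.834×10⁶ − 5.480×10⁸ = -5.381×10⁸ K⁴.
|P_net| = 0.58·5.67×10⁻⁸·0.008495·5.381×10⁸.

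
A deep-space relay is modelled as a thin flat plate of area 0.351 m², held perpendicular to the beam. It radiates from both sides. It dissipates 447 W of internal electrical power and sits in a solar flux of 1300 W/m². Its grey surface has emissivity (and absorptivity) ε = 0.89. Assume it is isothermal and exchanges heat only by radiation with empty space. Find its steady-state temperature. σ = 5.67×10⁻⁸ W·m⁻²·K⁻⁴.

T ≈ 394 K

At steady state, absorbed solar power + internal power = radiated power.
Absorbed: α·S·A_cross = 0.89·1300·0.3510 = 406.1 W (cross-section A).
Total input = 406.1 + 447 = 853.1 W.
Radiated: εσ·A_surf·T⁴ with A_surf = 2A = 0.7020 m².
T⁴ = 853.1/(0.89·5.67×10⁻⁸·0.7020) = 2.408×10¹⁰ K⁴.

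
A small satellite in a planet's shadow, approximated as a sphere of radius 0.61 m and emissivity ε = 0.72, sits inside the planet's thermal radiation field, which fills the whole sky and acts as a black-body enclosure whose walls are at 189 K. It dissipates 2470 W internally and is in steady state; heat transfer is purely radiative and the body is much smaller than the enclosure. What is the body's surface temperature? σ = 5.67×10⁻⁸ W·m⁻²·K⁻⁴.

T ≈ 345 K

For a small grey body in a large enclosure, net radiated power = εσA(T⁴ − T_w⁴).
Steady state: P = εσA(T⁴ − T_w⁴) with A = 4πr² = 4.676 m².
T⁴ = P/(εσA) + T_w⁴ = 2470/(0.72·5.67×10⁻⁸·4.676) + (189)⁴
    = 1.294×10¹⁰ + 1.276×10⁹ = 1.422×10¹⁰ K⁴.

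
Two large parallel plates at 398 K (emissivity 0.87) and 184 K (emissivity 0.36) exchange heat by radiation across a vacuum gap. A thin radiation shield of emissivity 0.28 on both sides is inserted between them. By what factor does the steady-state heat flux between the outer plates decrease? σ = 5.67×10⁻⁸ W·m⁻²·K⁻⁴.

Without shield: q₀ = σΔ(T⁴)/(1/ε₁+1/ε₂−1) with denominator 2.927.
With shield the two gaps are in series; the resistances add: (1/ε₁+1/ε_s−1)+(1/ε_s+1/ε₂−1) = 3.721+5.349 = 9.070.
Heat-flux ratio q₀/q = 9.070/2.927.

factor ≈ 3.10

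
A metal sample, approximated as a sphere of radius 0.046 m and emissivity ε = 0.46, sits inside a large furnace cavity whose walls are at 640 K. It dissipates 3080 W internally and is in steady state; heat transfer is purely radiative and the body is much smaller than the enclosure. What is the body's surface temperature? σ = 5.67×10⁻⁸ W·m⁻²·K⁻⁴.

T ≈ 1470 K

For a small grey body in a large enclosure, net radiated power = εσA(T⁴ − T_w⁴).
Steady state: P = εσA(T⁴ − T_w⁴) with A = 4πr² = 0.02659 m².
T⁴ = P/(εσA) + T_w⁴ = 3080/(0.46·5.67×10⁻⁸·0.02659) + (640)⁴
    = 4.441×10¹² + 1.678×10¹¹ = 4.609×10¹² K⁴.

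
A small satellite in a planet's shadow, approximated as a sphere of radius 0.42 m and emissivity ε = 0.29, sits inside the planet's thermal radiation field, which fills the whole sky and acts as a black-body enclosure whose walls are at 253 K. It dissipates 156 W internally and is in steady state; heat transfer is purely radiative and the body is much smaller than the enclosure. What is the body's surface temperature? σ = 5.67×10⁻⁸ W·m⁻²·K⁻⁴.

For a small grey body in a large enclosure, net radiated power = εσA(T⁴ − T_w⁴).
Steady state: P = εσA(T⁴ − T_w⁴) with A = 4πr² = 2.217 m².
T⁴ = P/(εσA) + T_w⁴ = 156/(0.29·5.67×10⁻⁸·2.217) + (253)⁴
    = 4.280×10⁹ + 4.097×10⁹ = 8.377×10⁹ K⁴.

T ≈ 303 K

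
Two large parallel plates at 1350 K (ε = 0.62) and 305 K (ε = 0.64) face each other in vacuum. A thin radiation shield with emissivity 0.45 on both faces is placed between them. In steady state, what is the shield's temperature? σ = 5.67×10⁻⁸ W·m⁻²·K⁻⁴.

T_s ≈ 1130 K

In steady state the net flux on the hot side equals that on the cold side.
σ(T₁⁴−T_s⁴)/D₁ = σ(T_s⁴−T₂⁴)/D₂, with D₁ = 1/ε₁+1/ε_s−1 = 2.835, D₂ = 1/ε_s+1/ε₂−1 = 2.785.
Solve for T_s⁴: T_s⁴ = (D₂·T₁⁴ + D₁·T₂⁴)/(D₁+D₂) = 1.650×10¹² K⁴.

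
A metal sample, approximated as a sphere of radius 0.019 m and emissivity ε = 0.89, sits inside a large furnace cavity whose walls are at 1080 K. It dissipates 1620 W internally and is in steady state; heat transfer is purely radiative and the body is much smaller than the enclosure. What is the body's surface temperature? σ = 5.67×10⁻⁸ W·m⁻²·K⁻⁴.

For a small grey body in a large enclosure, net radiated power = εσA(T⁴ − T_w⁴).
Steady state: P = εσA(T⁴ − T_w⁴) with A = 4πr² = 0.004536 m².
T⁴ = P/(εσA) + T_w⁴ = 1620/(0.89·5.67×10⁻⁸·0.004536) + (1080)⁴
    = 7.077×10¹² + 1.360×10¹² = 8.437×10¹² K⁴.

T ≈ 1700 K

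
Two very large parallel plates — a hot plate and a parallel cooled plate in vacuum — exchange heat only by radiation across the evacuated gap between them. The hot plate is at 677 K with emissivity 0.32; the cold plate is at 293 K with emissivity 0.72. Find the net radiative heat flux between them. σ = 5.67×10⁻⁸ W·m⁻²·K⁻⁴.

q ≈ 3270 W/m²

For two infinite grey parallel plates, q = σ(T₁⁴ − T₂⁴)/(1/ε₁ + 1/ε₂ − 1).
T₁⁴ − T₂⁴ = 2.101×10¹¹ − 7.370×10⁹ = 2.027×10¹¹ K⁴.
1/ε₁ + 1/ε₂ − 1 = 3.125 + 1.389 − 1 = 3.514.
q = 5.67×10⁻⁸ × 2.027×10¹¹ / 3.514.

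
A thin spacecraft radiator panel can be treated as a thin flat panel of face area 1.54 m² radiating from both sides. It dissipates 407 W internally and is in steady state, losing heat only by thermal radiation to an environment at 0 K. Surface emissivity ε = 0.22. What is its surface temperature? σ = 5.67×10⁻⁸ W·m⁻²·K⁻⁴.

Steady state: internal power = radiated power, P = εσA T⁴.
Radiating area A = 2·1.54 = 3.080 m².
T⁴ = P/(εσA) = 407/(0.22·5.67×10⁻⁸·3.080) = 1.059×10¹⁰ K⁴.
T = (1.059×10¹⁰)^(1/4).

T ≈ 321 K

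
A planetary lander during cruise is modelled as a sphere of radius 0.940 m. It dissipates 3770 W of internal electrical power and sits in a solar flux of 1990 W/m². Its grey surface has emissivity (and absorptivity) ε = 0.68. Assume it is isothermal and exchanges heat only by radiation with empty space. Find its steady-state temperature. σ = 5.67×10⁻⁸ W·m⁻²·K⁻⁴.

T ≈ 364 K

At steady state, absorbed solar power + internal power = radiated power.
Absorbed: α·S·A_cross = 0.68·1990·2.776 = 3756 W (cross-section πr²).
Total input = 3756 + 3770 = 7526 W.
Radiated: εσ·A_surf·T⁴ with A_surf = 4πr² = 11.10 m².
T⁴ = 7526/(0.68·5.67×10⁻⁸·11.10) = 1.758×10¹⁰ K⁴.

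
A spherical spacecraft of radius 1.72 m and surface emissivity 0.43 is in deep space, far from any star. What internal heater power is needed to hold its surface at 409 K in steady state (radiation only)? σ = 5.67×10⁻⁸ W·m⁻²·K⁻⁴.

P ≈ 25400 W

P = εσ·4πr²·T⁴.
4πr² = 37.18 m²; T⁴ = 2.798×10¹⁰ K⁴.
P = 0.43·5.67×10⁻⁸·37.18·2.798×10¹⁰.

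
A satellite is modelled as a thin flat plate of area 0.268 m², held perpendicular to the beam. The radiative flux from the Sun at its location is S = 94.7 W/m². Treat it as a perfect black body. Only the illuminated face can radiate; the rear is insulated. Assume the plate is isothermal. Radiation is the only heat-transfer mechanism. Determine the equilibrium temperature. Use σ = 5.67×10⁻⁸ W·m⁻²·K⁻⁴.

T ≈ 202 K

At equilibrium, absorbed power = emitted power.
Absorbing cross-section = A = 0.2680 m²; emitting surface = A = 0.2680 m² (ratio 1).
S·A_cross = εσ·A_surf·T⁴  ⇒  T⁴ = S/(1σ).
T⁴ = 1.00·94.7/(1·5.67×10⁻⁸) = 1.670×10⁹ K⁴.
T = (1.670×10⁹)^(1/4).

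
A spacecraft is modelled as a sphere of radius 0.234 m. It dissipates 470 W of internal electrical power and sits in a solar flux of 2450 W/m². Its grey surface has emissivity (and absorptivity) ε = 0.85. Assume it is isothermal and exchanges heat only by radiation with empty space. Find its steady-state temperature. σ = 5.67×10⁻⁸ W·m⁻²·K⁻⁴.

T ≈ 398 K

At steady state, absorbed solar power + internal power = radiated power.
Absorbed: α·S·A_cross = 0.85·2450·0.1720 = 358.2 W (cross-section πr²).
Total input = 358.2 + 470 = 828.2 W.
Radiated: εσ·A_surf·T⁴ with A_surf = 4πr² = 0.6881 m².
T⁴ = 828.2/(0.85·5.67×10⁻⁸·0.6881) = 2.498×10¹⁰ K⁴.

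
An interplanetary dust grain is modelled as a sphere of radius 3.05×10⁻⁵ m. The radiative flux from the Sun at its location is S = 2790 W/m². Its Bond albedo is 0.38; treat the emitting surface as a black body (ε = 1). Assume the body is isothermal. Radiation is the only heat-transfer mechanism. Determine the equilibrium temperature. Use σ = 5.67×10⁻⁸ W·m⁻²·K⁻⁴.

T ≈ 296 K

At equilibrium, absorbed power = emitted power.
Absorbing cross-section = πr² = 2.922×10⁻⁹ m²; emitting surface = 4πr² = 1.169×10⁻⁸ m² (ratio 4).
(1−a)S·A_cross = εσ·A_surf·T⁴  ⇒  T⁴ = (1−a)S/(4σ).
T⁴ = 0.620·2790/(4·5.67×10⁻⁸) = 7.627×10⁹ K⁴.
T = (7.627×10⁹)^(1/4).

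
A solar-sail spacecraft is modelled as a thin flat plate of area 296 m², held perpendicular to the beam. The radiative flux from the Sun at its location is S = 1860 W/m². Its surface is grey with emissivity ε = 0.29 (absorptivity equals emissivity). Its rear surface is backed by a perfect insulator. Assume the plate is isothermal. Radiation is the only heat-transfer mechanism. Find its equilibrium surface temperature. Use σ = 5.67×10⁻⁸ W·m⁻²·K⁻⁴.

At equilibrium, absorbed power = emitted power.
Absorbing cross-section = A = 296.0 m²; emitting surface = A = 296.0 m² (ratio 1).
εS·A_cross = εσ·A_surf·T⁴  ⇒  T⁴ = S/(1σ)   (ε cancels).
T⁴ = 1860/(1·5.67×10⁻⁸) = 3.280×10¹⁰ K⁴.
T = (3.280×10¹⁰)^(1/4).

T ≈ 426 K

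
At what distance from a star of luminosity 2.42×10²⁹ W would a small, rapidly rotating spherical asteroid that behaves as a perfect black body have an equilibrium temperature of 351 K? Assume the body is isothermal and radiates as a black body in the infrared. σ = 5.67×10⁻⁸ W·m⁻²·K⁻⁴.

For an isothermal black-emitting sphere, (1−a)S·πr² = σ·4πr²·T⁴ ⇒ S = 4σT⁴/(1−a).
S = 4·5.67×10⁻⁸·(351)⁴/1.00 = 3442 W/m².
Flux falls as S = L/(4πd²), so d = √(L/(4πS)) = √(2.42×10²⁹/(4π·3442)).

d ≈ 2.37×10¹² m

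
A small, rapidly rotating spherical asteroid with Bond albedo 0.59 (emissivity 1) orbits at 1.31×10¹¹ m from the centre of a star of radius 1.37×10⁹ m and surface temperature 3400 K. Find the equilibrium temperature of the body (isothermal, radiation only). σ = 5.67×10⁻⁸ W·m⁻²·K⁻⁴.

T ≈ 197 K

The star's surface emits σT_*⁴; at distance d the flux is S = σT_*⁴(R_*/d)².
S = 5.67×10⁻⁸·(3400)⁴·(1.37×10⁹/1.31×10¹¹)² = 828.7 W/m².
For an isothermal sphere T⁴ = (1−a)S/(4σ) = 1.498×10⁹ K⁴.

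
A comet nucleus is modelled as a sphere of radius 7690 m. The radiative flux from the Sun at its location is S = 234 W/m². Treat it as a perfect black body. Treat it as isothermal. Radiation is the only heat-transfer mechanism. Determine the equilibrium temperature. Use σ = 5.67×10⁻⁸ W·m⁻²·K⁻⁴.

At equilibrium, absorbed power = emitted power.
Absorbing cross-section = πr² = 1.858×10⁸ m²; emitting surface = 4πr² = 7.431×10⁸ m² (ratio 4).
S·A_cross = εσ·A_surf·T⁴  ⇒  T⁴ = S/(4σ).
T⁴ = 1.00·234/(4·5.67×10⁻⁸) = 1.032×10⁹ K⁴.
T = (1.032×10⁹)^(1/4).

T ≈ 179 K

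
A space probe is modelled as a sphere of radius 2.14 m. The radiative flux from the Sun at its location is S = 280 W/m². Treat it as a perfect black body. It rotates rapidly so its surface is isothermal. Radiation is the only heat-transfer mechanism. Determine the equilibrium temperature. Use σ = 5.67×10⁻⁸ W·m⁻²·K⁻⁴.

At equilibrium, absorbed power = emitted power.
Absorbing cross-section = πr² = 14.39 m²; emitting surface = 4πr² = 57.55 m² (ratio 4).
S·A_cross = εσ·A_surf·T⁴  ⇒  T⁴ = S/(4σ).
T⁴ = 1.00·280/(4·5.67×10⁻⁸) = 1.235×10⁹ K⁴.
T = (1.235×10⁹)^(1/4).

T ≈ 187 K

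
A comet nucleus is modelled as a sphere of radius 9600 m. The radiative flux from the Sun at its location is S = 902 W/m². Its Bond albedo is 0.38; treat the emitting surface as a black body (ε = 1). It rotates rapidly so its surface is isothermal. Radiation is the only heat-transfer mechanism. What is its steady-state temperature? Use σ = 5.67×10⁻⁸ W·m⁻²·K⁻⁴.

At equilibrium, absorbed power = emitted power.
Absorbing cross-section = πr² = 2.895×10⁸ m²; emitting surface = 4πr² = 1.158×10⁹ m² (ratio 4).
(1−a)S·A_cross = εσ·A_surf·T⁴  ⇒  T⁴ = (1−a)S/(4σ).
T⁴ = 0.620·902/(4·5.67×10⁻⁸) = 2.466×10⁹ K⁴.
T = (2.466×10⁹)^(1/4).

T ≈ 223 K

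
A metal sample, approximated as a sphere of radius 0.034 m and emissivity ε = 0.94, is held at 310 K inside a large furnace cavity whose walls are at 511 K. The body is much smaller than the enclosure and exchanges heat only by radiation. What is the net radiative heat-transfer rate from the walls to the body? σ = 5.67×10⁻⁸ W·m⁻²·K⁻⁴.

For a small grey body in a large enclosure: P_net = εσA(T_body⁴ − T_wall⁴).
A = 4πr² = 0.01453 m²; T_body⁴ − T_wall⁴ = 9.235×10⁹ − 6.818×10¹⁰ = -5.895×10¹⁰ K⁴.
|P_net| = 0.94·5.67×10⁻⁸·0.01453·5.895×10¹⁰.

P_net ≈ 45.6 W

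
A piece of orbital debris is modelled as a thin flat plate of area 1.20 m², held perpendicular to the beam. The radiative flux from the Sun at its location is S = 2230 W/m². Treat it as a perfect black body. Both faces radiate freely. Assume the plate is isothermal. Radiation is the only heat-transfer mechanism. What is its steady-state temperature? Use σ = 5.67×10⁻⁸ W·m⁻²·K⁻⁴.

T ≈ 374 K

At equilibrium, absorbed power = emitted power.
Absorbing cross-section = A = 1.200 m²; emitting surface = 2A = 2.400 m² (ratio 2).
S·A_cross = εσ·A_surf·T⁴  ⇒  T⁴ = S/(2σ).
T⁴ = 1.00·2230/(2·5.67×10⁻⁸) = 1.966×10¹⁰ K⁴.
T = (1.966×10¹⁰)^(1/4).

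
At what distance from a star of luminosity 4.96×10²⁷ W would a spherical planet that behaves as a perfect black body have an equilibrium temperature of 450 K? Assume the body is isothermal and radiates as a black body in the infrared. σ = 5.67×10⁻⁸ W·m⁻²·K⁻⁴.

For an isothermal black-emitting sphere, (1−a)S·πr² = σ·4πr²·T⁴ ⇒ S = 4σT⁴/(1−a).
S = 4·5.67×10⁻⁸·(450)⁴/1.00 = 9300 W/m².
Flux falls as S = L/(4πd²), so d = √(L/(4πS)) = √(4.96×10²⁷/(4π·9300)).

d ≈ 2.06×10¹¹ m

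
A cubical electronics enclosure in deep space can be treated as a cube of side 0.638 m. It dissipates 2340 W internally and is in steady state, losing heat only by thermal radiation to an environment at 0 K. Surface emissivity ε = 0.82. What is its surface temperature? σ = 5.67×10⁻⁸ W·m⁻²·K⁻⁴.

T ≈ 379 K

Steady state: internal power = radiated power, P = εσA T⁴.
Radiating area A = 6L² = 2.442 m².
T⁴ = P/(εσA) = 2340/(0.82·5.67×10⁻⁸·2.442) = 2.061×10¹⁰ K⁴.
T = (2.061×10¹⁰)^(1/4).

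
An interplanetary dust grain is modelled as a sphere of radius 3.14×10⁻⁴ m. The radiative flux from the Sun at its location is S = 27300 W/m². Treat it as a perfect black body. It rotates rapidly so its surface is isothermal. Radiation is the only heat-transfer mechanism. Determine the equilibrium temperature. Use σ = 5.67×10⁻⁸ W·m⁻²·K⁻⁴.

At equilibrium, absorbed power = emitted power.
Absorbing cross-section = πr² = 3.097×10⁻⁷ m²; emitting surface = 4πr² = 1.239×10⁻⁶ m² (ratio 4).
S·A_cross = εσ·A_surf·T⁴  ⇒  T⁴ = S/(4σ).
T⁴ = 1.00·27300/(4·5.67×10⁻⁸) = 1.204×10¹¹ K⁴.
T = (1.204×10¹¹)^(1/4).

T ≈ 589 K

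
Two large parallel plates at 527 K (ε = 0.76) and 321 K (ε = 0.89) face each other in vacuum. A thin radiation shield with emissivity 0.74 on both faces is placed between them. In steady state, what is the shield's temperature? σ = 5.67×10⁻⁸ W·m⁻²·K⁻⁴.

In steady state the net flux on the hot side equals that on the cold side.
σ(T₁⁴−T_s⁴)/D₁ = σ(T_s⁴−T₂⁴)/D₂, with D₁ = 1/ε₁+1/ε_s−1 = 1.667, D₂ = 1/ε_s+1/ε₂−1 = 1.475.
Solve for T_s⁴: T_s⁴ = (D₂·T₁⁴ + D₁·T₂⁴)/(D₁+D₂) = 4.184×10¹⁰ K⁴.

T_s ≈ 452 K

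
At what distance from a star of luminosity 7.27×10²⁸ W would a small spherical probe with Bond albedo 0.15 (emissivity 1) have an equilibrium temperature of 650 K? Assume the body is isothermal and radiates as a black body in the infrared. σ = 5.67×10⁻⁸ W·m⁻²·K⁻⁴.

For an isothermal black-emitting sphere, (1−a)S·πr² = σ·4πr²·T⁴ ⇒ S = 4σT⁴/(1−a).
S = 4·5.67×10⁻⁸·(650)⁴/0.850 = 47630 W/m².
Flux falls as S = L/(4πd²), so d = √(L/(4πS)) = √(7.27×10²⁸/(4π·47630)).

d ≈ 3.49×10¹¹ m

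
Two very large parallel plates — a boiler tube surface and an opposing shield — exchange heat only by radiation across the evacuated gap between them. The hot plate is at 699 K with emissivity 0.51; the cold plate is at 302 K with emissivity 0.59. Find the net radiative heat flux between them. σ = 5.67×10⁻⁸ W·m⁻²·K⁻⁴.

For two infinite grey parallel plates, q = σ(T₁⁴ − T₂⁴)/(1/ε₁ + 1/ε₂ − 1).
T₁⁴ − T₂⁴ = 2.387×10¹¹ − 8.318×10⁹ = 2.304×10¹¹ K⁴.
1/ε₁ + 1/ε₂ − 1 = 1.961 + 1.695 − 1 = 2.656.
q = 5.67×10⁻⁸ × 2.304×10¹¹ / 2.656.

q ≈ 4920 W/m²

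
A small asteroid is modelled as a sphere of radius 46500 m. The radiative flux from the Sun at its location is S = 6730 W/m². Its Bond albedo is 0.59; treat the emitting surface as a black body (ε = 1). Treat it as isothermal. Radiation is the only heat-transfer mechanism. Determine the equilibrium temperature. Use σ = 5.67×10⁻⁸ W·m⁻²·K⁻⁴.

At equilibrium, absorbed power = emitted power.
Absorbing cross-section = πr² = 6.793×10⁹ m²; emitting surface = 4πr² = 2.717×10¹⁰ m² (ratio 4).
(1−a)S·A_cross = εσ·A_surf·T⁴  ⇒  T⁴ = (1−a)S/(4σ).
T⁴ = 0.410·6730/(4·5.67×10⁻⁸) = 1.217×10¹⁰ K⁴.
T = (1.217×10¹⁰)^(1/4).

T ≈ 332 K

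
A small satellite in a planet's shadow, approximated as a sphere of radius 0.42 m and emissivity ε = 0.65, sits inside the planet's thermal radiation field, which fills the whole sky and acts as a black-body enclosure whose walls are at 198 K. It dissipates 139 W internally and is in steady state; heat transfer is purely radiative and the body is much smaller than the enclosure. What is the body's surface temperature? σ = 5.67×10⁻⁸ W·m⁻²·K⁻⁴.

T ≈ 239 K

For a small grey body in a large enclosure, net radiated power = εσA(T⁴ − T_w⁴).
Steady state: P = εσA(T⁴ − T_w⁴) with A = 4πr² = 2.217 m².
T⁴ = P/(εσA) + T_w⁴ = 139/(0.65·5.67×10⁻⁸·2.217) + (198)⁴
    = 1.701×10⁹ + 1.537×10⁹ = 3.238×10⁹ K⁴.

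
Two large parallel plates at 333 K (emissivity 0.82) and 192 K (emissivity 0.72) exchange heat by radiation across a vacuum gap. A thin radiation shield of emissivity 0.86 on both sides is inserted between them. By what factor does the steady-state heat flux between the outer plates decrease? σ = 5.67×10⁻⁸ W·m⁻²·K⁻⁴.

factor ≈ 1.82

Without shield: q₀ = σΔ(T⁴)/(1/ε₁+1/ε₂−1) with denominator 1.608.
With shield the two gaps are in series; the resistances add: (1/ε₁+1/ε_s−1)+(1/ε_s+1/ε₂−1) = 1.382+1.552 = 2.934.
Heat-flux ratio q₀/q = 2.934/1.608.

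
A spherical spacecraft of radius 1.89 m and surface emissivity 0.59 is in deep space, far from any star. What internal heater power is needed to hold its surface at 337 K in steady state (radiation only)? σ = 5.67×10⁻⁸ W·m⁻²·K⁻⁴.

P ≈ 19400 W

P = εσ·4πr²·T⁴.
4πr² = 44.89 m²; T⁴ = 1.290×10¹⁰ K⁴.
P = 0.59·5.67×10⁻⁸·44.89·1.290×10¹⁰.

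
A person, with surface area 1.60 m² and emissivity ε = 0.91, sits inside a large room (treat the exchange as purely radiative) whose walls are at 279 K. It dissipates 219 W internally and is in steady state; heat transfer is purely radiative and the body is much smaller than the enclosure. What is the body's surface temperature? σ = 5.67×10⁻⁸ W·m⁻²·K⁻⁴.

T ≈ 306 K

For a small grey body in a large enclosure, net radiated power = εσA(T⁴ − T_w⁴).
Steady state: P = εσA(T⁴ − T_w⁴) with A = 1.60 m².
T⁴ = P/(εσA) + T_w⁴ = 219/(0.91·5.67×10⁻⁸·1.600) + (279)⁴
    = 2.653×10⁹ + 6.059×10⁹ = 8.712×10⁹ K⁴.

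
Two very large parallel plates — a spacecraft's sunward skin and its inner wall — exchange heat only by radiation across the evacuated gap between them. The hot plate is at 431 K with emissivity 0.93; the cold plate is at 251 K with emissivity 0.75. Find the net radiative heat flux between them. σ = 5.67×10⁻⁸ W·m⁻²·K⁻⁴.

For two infinite grey parallel plates, q = σ(T₁⁴ − T₂⁴)/(1/ε₁ + 1/ε₂ − 1).
T₁⁴ − T₂⁴ = 3.451×10¹⁰ − 3.969×10⁹ = 3.054×10¹⁰ K⁴.
1/ε₁ + 1/ε₂ − 1 = 1.075 + 1.333 − 1 = 1.409.
q = 5.67×10⁻⁸ × 3.054×10¹⁰ / 1.409.

q ≈ 1230 W/m²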